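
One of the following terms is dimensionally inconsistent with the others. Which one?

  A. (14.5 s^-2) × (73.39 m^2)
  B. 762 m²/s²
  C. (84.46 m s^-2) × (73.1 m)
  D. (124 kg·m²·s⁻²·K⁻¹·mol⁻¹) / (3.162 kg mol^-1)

D.

Expand each in SI base units:
  A. [s⁻²] · [m²] = m²·s⁻²
  B. m²·s⁻²
  C. [m·s⁻²] · [m] = m²·s⁻²
  D. [kg·m²·s⁻²·K⁻¹·mol⁻¹] / [kg·mol⁻¹] = m²·s⁻²·K⁻¹
All reduce to m²·s⁻² except D., which is m²·s⁻²·K⁻¹.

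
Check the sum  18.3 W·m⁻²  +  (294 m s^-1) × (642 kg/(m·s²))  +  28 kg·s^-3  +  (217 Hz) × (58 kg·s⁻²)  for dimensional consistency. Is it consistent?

Expand each in SI base units:
  18.3 W·m⁻²:  W·m⁻² = J·s⁻¹·m⁻² = kg·s⁻³
  (294 m s^-1) × (642 kg/(m·s²)):  [m·s⁻¹] · [kg·m⁻¹·s⁻²] = kg·s⁻³
  28 kg·s^-3:  kg·s⁻³
  (217 Hz) × (58 kg·s⁻²):  [s⁻¹] · [kg·s⁻²] = kg·s⁻³
Every term reduces to kg·s⁻³.

Yes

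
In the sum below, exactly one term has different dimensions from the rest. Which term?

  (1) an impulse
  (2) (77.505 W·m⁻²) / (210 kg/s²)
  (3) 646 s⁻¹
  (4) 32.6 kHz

(1)

In SI base units:
  (1) [impulse] = kg·m·s⁻¹
  (2) [kg·s⁻³] / [kg·s⁻²] = s⁻¹
  (3) s⁻¹
  (4) Hz = s⁻¹
All reduce to s⁻¹ except (1), which is kg·m·s⁻¹.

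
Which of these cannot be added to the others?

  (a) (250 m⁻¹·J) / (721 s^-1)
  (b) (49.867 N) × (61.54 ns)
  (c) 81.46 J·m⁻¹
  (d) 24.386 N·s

In SI base units:
  (a) [kg·m·s⁻²] / [s⁻¹] = kg·m·s⁻¹
  (b) [kg·m·s⁻²] · [s] = kg·m·s⁻¹
  (c) J·m⁻¹ = N·m·m⁻¹ = kg·m·s⁻²
  (d) N·s = kg·m·s⁻²·s = kg·m·s⁻¹
All reduce to kg·m·s⁻¹ except (c), which is kg·m·s⁻².

(c)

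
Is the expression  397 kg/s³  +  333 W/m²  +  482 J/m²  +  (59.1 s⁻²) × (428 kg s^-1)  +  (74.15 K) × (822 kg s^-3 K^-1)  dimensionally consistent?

In SI base units:
  397 kg/s³:  kg·s⁻³
  333 W/m²:  W·m⁻² = J·s⁻¹·m⁻² = kg·s⁻³
  482 J/m²:  J·m⁻² = N·m·m⁻² = kg·s⁻²
  (59.1 s⁻²) × (428 kg s^-1):  [s⁻²] · [kg·s⁻¹] = kg·s⁻³
  (74.15 K) × (822 kg s^-3 K^-1):  [K] · [kg·s⁻³·K⁻¹] = kg·s⁻³
The terms do not share a single dimension (kg·s⁻² vs kg·s⁻³).

No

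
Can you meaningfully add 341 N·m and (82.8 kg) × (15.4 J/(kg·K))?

Dimensions:
  341 N·m:  N·m = kg·m·s⁻²·m = kg·m²·s⁻²
  (82.8 kg) × (15.4 J/(kg·K)):  [kg] · [m²·s⁻²·K⁻¹] = kg·m²·s⁻²·K⁻¹
kg·m²·s⁻² ≠ kg·m²·s⁻²·K⁻¹, so they cannot be added.

No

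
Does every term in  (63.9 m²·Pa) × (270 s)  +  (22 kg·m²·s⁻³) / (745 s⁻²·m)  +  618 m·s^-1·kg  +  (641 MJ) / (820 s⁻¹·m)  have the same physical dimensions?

Yes

Work out the base dimensions of each:
  (63.9 m²·Pa) × (270 s):  [kg·m·s⁻²] · [s] = kg·m·s⁻¹
  (22 kg·m²·s⁻³) / (745 s⁻²·m):  [kg·m²·s⁻³] / [m·s⁻²] = kg·m·s⁻¹
  618 m·s^-1·kg:  kg·m·s⁻¹
  (641 MJ) / (820 s⁻¹·m):  [kg·m²·s⁻²] / [m·s⁻¹] = kg·m·s⁻¹
Every term reduces to kg·m·s⁻¹.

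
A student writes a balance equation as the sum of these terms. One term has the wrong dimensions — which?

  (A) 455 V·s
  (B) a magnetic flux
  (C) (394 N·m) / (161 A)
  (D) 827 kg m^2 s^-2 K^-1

Work out the base dimensions of each:
  (A) V·s = J·C⁻¹·s = kg·m²·s⁻²·A⁻¹
  (B) [magnetic flux] = kg·m²·s⁻²·A⁻¹
  (C) [kg·m²·s⁻²] / [A] = kg·m²·s⁻²·A⁻¹
  (D) kg·m²·s⁻²·K⁻¹
All reduce to kg·m²·s⁻²·A⁻¹ except (D), which is kg·m²·s⁻²·K⁻¹.

(D)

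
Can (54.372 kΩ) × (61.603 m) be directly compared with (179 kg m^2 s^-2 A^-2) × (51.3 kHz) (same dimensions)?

Expand each in SI base units:
  (54.372 kΩ) × (61.603 m):  [kg·m²·s⁻³·A⁻²] · [m] = kg·m³·s⁻³·A⁻²
  (179 kg m^2 s^-2 A^-2) × (51.3 kHz):  [kg·m²·s⁻²·A⁻²] · [s⁻¹] = kg·m²·s⁻³·A⁻²
kg·m³·s⁻³·A⁻² ≠ kg·m²·s⁻³·A⁻², so they cannot be added.

No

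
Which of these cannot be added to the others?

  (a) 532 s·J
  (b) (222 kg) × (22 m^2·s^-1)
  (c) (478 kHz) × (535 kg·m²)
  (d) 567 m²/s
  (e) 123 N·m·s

(d)

In SI base units:
  (a) J·s = N·m·s = kg·m²·s⁻¹
  (b) [kg] · [m²·s⁻¹] = kg·m²·s⁻¹
  (c) [s⁻¹] · [kg·m²] = kg·m²·s⁻¹
  (d) m²·s⁻¹
  (e) N·m·s = kg·m·s⁻²·m·s = kg·m²·s⁻¹
All reduce to kg·m²·s⁻¹ except (d), which is m²·s⁻¹.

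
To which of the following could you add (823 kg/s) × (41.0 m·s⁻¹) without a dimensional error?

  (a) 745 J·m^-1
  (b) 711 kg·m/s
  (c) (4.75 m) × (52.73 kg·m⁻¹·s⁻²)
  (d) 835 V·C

(a)

Reference: [kg·s⁻¹] · [m·s⁻¹] = kg·m·s⁻².
Each option:
  (a) J·m⁻¹ = N·m·m⁻¹ = kg·m·s⁻²  ← same
  (b) kg·m·s⁻¹
  (c) [m] · [kg·m⁻¹·s⁻²] = kg·s⁻²
  (d) C·V = s·A·J·C⁻¹ = kg·m²·s⁻²
Only (a) matches kg·m·s⁻².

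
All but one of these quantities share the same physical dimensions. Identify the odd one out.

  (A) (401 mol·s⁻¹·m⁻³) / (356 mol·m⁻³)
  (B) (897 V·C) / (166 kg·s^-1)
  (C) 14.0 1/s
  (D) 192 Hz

(B)

Work out the base dimensions of each:
  (A) [m⁻³·s⁻¹·mol] / [m⁻³·mol] = s⁻¹
  (B) [kg·m²·s⁻²] / [kg·s⁻¹] = m²·s⁻¹
  (C) s⁻¹
  (D) Hz = s⁻¹
All reduce to s⁻¹ except (B), which is m²·s⁻¹.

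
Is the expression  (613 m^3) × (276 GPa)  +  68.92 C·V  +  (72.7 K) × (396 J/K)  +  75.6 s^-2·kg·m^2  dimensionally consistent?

Expand each in SI base units:
  (613 m^3) × (276 GPa):  [m³] · [kg·m⁻¹·s⁻²] = kg·m²·s⁻²
  68.92 C·V:  C·V = s·A·J·C⁻¹ = kg·m²·s⁻²
  (72.7 K) × (396 J/K):  [K] · [kg·m²·s⁻²·K⁻¹] = kg·m²·s⁻²
  75.6 s^-2·kg·m^2:  kg·m²·s⁻²
Every term reduces to kg·m²·s⁻².

Yes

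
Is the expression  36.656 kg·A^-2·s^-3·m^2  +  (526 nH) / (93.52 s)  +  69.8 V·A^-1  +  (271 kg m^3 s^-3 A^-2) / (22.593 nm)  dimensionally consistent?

Yes

In SI base units:
  36.656 kg·A^-2·s^-3·m^2:  kg·m²·s⁻³·A⁻²
  (526 nH) / (93.52 s):  [kg·m²·s⁻²·A⁻²] / [s] = kg·m²·s⁻³·A⁻²
  69.8 V·A^-1:  V·A⁻¹ = J·C⁻¹·A⁻¹ = kg·m²·s⁻³·A⁻²
  (271 kg m^3 s^-3 A^-2) / (22.593 nm):  [kg·m³·s⁻³·A⁻²] / [m] = kg·m²·s⁻³·A⁻²
Every term reduces to kg·m²·s⁻³·A⁻².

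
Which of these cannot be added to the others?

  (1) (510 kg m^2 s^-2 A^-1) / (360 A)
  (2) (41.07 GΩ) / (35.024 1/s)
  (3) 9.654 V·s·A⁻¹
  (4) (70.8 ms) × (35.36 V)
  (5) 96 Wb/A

Reduce each to base SI dimensions:
  (1) [kg·m²·s⁻²·A⁻¹] / [A] = kg·m²·s⁻²·A⁻²
  (2) [kg·m²·s⁻³·A⁻²] / [s⁻¹] = kg·m²·s⁻²·A⁻²
  (3) V·s·A⁻¹ = J·C⁻¹·s·A⁻¹ = kg·m²·s⁻²·A⁻²
  (4) [s] · [kg·m²·s⁻³·A⁻¹] = kg·m²·s⁻²·A⁻¹
  (5) Wb·A⁻¹ = V·s·A⁻¹ = kg·m²·s⁻²·A⁻²
All reduce to kg·m²·s⁻²·A⁻² except (4), which is kg·m²·s⁻²·A⁻¹.

(4)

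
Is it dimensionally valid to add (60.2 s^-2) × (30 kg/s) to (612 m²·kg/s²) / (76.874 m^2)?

No

Work out the base dimensions of each:
  (60.2 s^-2) × (30 kg/s):  [s⁻²] · [kg·s⁻¹] = kg·s⁻³
  (612 m²·kg/s²) / (76.874 m^2):  [kg·m²·s⁻²] / [m²] = kg·s⁻²
kg·s⁻³ ≠ kg·s⁻², so they cannot be added.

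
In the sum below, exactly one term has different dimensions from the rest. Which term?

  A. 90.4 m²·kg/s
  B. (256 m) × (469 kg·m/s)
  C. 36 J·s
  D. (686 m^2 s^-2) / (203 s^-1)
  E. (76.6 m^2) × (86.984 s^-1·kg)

In SI base units:
  A. kg·m²·s⁻¹
  B. [m] · [kg·m·s⁻¹] = kg·m²·s⁻¹
  C. J·s = N·m·s = kg·m²·s⁻¹
  D. [m²·s⁻²] / [s⁻¹] = m²·s⁻¹
  E. [m²] · [kg·s⁻¹] = kg·m²·s⁻¹
All reduce to kg·m²·s⁻¹ except D., which is m²·s⁻¹.

D.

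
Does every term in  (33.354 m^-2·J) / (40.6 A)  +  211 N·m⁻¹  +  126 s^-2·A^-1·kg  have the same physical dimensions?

No

In SI base units:
  (33.354 m^-2·J) / (40.6 A):  [kg·s⁻²] / [A] = kg·s⁻²·A⁻¹
  211 N·m⁻¹:  N·m⁻¹ = kg·m·s⁻²·m⁻¹ = kg·s⁻²
  126 s^-2·A^-1·kg:  kg·s⁻²·A⁻¹
The terms do not share a single dimension (kg·s⁻² vs kg·s⁻²·A⁻¹).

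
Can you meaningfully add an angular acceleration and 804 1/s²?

Reduce each to base SI dimensions:
  an angular acceleration:  [angular acceleration] = s⁻²
  804 1/s²:  s⁻²
Both are s⁻², so they have the same dimensions and can be added.

Yes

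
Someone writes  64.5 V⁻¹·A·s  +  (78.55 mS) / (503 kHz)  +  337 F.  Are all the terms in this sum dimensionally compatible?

Dimensions:
  64.5 V⁻¹·A·s:  A·s·V⁻¹ = A·s·(J·C⁻¹)⁻¹ = kg⁻¹·m⁻²·s⁴·A²
  (78.55 mS) / (503 kHz):  [kg⁻¹·m⁻²·s³·A²] / [s⁻¹] = kg⁻¹·m⁻²·s⁴·A²
  337 F:  F = C·V⁻¹ = kg⁻¹·m⁻²·s⁴·A²
Every term reduces to kg⁻¹·m⁻²·s⁴·A².

Yes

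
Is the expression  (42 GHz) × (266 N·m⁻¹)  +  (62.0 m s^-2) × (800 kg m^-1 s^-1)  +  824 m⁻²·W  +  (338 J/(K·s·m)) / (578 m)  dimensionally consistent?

No

Expand each in SI base units:
  (42 GHz) × (266 N·m⁻¹):  [s⁻¹] · [kg·s⁻²] = kg·s⁻³
  (62.0 m s^-2) × (800 kg m^-1 s^-1):  [m·s⁻²] · [kg·m⁻¹·s⁻¹] = kg·s⁻³
  824 m⁻²·W:  W·m⁻² = J·s⁻¹·m⁻² = kg·s⁻³
  (338 J/(K·s·m)) / (578 m):  [kg·m·s⁻³·K⁻¹] / [m] = kg·s⁻³·K⁻¹
The terms do not share a single dimension (kg·s⁻³ vs kg·s⁻³·K⁻¹).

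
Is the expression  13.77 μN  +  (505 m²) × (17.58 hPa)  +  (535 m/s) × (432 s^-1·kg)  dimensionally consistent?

Work out the base dimensions of each:
  13.77 μN:  N = kg·m·s⁻²
  (505 m²) × (17.58 hPa):  [m²] · [kg·m⁻¹·s⁻²] = kg·m·s⁻²
  (535 m/s) × (432 s^-1·kg):  [m·s⁻¹] · [kg·s⁻¹] = kg·m·s⁻²
Every term reduces to kg·m·s⁻².

Yes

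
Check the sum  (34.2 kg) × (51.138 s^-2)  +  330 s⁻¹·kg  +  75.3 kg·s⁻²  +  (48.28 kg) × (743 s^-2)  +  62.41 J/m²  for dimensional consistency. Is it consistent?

No

In SI base units:
  (34.2 kg) × (51.138 s^-2):  [kg] · [s⁻²] = kg·s⁻²
  330 s⁻¹·kg:  kg·s⁻¹
  75.3 kg·s⁻²:  kg·s⁻²
  (48.28 kg) × (743 s^-2):  [kg] · [s⁻²] = kg·s⁻²
  62.41 J/m²:  J·m⁻² = N·m·m⁻² = kg·s⁻²
The terms do not share a single dimension (kg·s⁻² vs kg·s⁻¹).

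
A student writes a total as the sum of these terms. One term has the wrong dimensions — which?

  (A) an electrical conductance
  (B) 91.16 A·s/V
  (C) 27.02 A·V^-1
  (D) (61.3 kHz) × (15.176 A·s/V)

(B)

Dimensions:
  (A) [electrical conductance] = kg⁻¹·m⁻²·s³·A²
  (B) A·s·V⁻¹ = A·s·(J·C⁻¹)⁻¹ = kg⁻¹·m⁻²·s⁴·A²
  (C) A·V⁻¹ = A·(J·C⁻¹)⁻¹ = kg⁻¹·m⁻²·s³·A²
  (D) [s⁻¹] · [kg⁻¹·m⁻²·s⁴·A²] = kg⁻¹·m⁻²·s³·A²
All reduce to kg⁻¹·m⁻²·s³·A² except (B), which is kg⁻¹·m⁻²·s⁴·A².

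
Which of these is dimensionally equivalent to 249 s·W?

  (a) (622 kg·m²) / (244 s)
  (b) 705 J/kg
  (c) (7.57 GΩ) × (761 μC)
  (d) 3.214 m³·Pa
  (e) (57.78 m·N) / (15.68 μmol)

(d)

Reference: W·s = J·s⁻¹·s = kg·m²·s⁻².
Each option:
  (a) [kg·m²] / [s] = kg·m²·s⁻¹
  (b) J·kg⁻¹ = N·m·kg⁻¹ = m²·s⁻²
  (c) [kg·m²·s⁻³·A⁻²] · [s·A] = kg·m²·s⁻²·A⁻¹
  (d) Pa·m³ = N·m⁻²·m³ = kg·m²·s⁻²  ← same
  (e) [kg·m²·s⁻²] / [mol] = kg·m²·s⁻²·mol⁻¹
Only (d) matches kg·m²·s⁻².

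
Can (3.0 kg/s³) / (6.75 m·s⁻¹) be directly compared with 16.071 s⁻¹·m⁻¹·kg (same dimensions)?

No

Reduce each to base SI dimensions:
  (3.0 kg/s³) / (6.75 m·s⁻¹):  [kg·s⁻³] / [m·s⁻¹] = kg·m⁻¹·s⁻²
  16.071 s⁻¹·m⁻¹·kg:  kg·m⁻¹·s⁻¹
kg·m⁻¹·s⁻² ≠ kg·m⁻¹·s⁻¹, so they cannot be added.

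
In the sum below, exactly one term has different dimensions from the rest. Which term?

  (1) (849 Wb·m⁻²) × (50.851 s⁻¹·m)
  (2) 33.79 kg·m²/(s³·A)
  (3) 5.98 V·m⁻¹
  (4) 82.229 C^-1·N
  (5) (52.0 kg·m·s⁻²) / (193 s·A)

(2)

Work out the base dimensions of each:
  (1) [kg·s⁻²·A⁻¹] · [m·s⁻¹] = kg·m·s⁻³·A⁻¹
  (2) kg·m²·s⁻³·A⁻¹
  (3) V·m⁻¹ = J·C⁻¹·m⁻¹ = kg·m·s⁻³·A⁻¹
  (4) N·C⁻¹ = kg·m·s⁻²·(s·A)⁻¹ = kg·m·s⁻³·A⁻¹
  (5) [kg·m·s⁻²] / [s·A] = kg·m·s⁻³·A⁻¹
All reduce to kg·m·s⁻³·A⁻¹ except (2), which is kg·m²·s⁻³·A⁻¹.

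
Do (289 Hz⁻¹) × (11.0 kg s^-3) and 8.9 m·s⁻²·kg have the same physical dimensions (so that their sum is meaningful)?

Dimensions:
  (289 Hz⁻¹) × (11.0 kg s^-3):  [s] · [kg·s⁻³] = kg·s⁻²
  8.9 m·s⁻²·kg:  kg·m·s⁻²
kg·s⁻² ≠ kg·m·s⁻², so they cannot be added.

No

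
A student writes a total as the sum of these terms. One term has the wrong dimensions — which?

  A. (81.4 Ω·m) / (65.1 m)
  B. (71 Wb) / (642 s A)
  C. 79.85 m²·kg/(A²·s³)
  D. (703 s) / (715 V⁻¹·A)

D.

Reduce each to base SI dimensions:
  A. [kg·m³·s⁻³·A⁻²] / [m] = kg·m²·s⁻³·A⁻²
  B. [kg·m²·s⁻²·A⁻¹] / [s·A] = kg·m²·s⁻³·A⁻²
  C. kg·m²·s⁻³·A⁻²
  D. [s] / [kg⁻¹·m⁻²·s³·A²] = kg·m²·s⁻²·A⁻²
All reduce to kg·m²·s⁻³·A⁻² except D., which is kg·m²·s⁻²·A⁻².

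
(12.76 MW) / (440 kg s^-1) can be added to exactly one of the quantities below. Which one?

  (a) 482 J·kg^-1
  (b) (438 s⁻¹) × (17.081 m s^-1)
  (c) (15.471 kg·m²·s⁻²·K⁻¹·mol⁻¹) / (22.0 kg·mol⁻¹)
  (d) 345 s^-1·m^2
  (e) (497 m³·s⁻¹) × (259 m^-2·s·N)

Reference: [kg·m²·s⁻³] / [kg·s⁻¹] = m²·s⁻².
Each option:
  (a) J·kg⁻¹ = N·m·kg⁻¹ = m²·s⁻²  ← same
  (b) [s⁻¹] · [m·s⁻¹] = m·s⁻²
  (c) [kg·m²·s⁻²·K⁻¹·mol⁻¹] / [kg·mol⁻¹] = m²·s⁻²·K⁻¹
  (d) m²·s⁻¹
  (e) [m³·s⁻¹] · [kg·m⁻¹·s⁻¹] = kg·m²·s⁻²
Only (a) matches m²·s⁻².

(a)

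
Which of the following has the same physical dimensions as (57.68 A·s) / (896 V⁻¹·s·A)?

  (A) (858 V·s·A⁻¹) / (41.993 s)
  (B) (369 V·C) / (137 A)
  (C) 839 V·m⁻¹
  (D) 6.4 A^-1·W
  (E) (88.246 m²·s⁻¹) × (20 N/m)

(D)

Reference: [s·A] / [kg⁻¹·m⁻²·s⁴·A²] = kg·m²·s⁻³·A⁻¹.
Each option:
  (A) [kg·m²·s⁻²·A⁻²] / [s] = kg·m²·s⁻³·A⁻²
  (B) [kg·m²·s⁻²] / [A] = kg·m²·s⁻²·A⁻¹
  (C) V·m⁻¹ = J·C⁻¹·m⁻¹ = kg·m·s⁻³·A⁻¹
  (D) W·A⁻¹ = J·s⁻¹·A⁻¹ = kg·m²·s⁻³·A⁻¹  ← same
  (E) [m²·s⁻¹] · [kg·s⁻²] = kg·m²·s⁻³
Only (D) matches kg·m²·s⁻³·A⁻¹.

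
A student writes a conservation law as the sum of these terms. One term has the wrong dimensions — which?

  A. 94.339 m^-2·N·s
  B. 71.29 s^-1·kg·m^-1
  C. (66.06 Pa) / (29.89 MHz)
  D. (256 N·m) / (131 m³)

D.

In SI base units:
  A. N·s·m⁻² = kg·m·s⁻²·s·m⁻² = kg·m⁻¹·s⁻¹
  B. kg·m⁻¹·s⁻¹
  C. [kg·m⁻¹·s⁻²] / [s⁻¹] = kg·m⁻¹·s⁻¹
  D. [kg·m²·s⁻²] / [m³] = kg·m⁻¹·s⁻²
All reduce to kg·m⁻¹·s⁻¹ except D., which is kg·m⁻¹·s⁻².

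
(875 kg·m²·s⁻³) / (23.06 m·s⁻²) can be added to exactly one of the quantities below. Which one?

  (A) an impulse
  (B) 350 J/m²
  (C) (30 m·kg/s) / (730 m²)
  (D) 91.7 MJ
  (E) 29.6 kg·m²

Reference: [kg·m²·s⁻³] / [m·s⁻²] = kg·m·s⁻¹.
Each option:
  (A) [impulse] = kg·m·s⁻¹  ← same
  (B) J·m⁻² = N·m·m⁻² = kg·s⁻²
  (C) [kg·m·s⁻¹] / [m²] = kg·m⁻¹·s⁻¹
  (D) J = N·m = kg·m²·s⁻²
  (E) kg·m²
Only (A) matches kg·m·s⁻¹.

(A)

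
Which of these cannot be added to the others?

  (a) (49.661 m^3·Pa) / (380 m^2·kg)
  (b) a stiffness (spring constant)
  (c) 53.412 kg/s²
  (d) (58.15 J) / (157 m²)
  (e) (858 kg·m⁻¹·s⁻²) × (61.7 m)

(a)

Dimensions:
  (a) [kg·m²·s⁻²] / [kg·m²] = s⁻²
  (b) [stiffness (spring constant)] = kg·s⁻²
  (c) kg·s⁻²
  (d) [kg·m²·s⁻²] / [m²] = kg·s⁻²
  (e) [kg·m⁻¹·s⁻²] · [m] = kg·s⁻²
All reduce to kg·s⁻² except (a), which is s⁻².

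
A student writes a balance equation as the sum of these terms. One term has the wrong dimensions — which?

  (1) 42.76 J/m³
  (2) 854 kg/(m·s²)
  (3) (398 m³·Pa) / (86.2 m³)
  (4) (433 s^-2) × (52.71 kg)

(4)

Expand each in SI base units:
  (1) J·m⁻³ = N·m·m⁻³ = kg·m⁻¹·s⁻²
  (2) kg·m⁻¹·s⁻²
  (3) [kg·m²·s⁻²] / [m³] = kg·m⁻¹·s⁻²
  (4) [s⁻²] · [kg] = kg·s⁻²
All reduce to kg·m⁻¹·s⁻² except (4), which is kg·s⁻².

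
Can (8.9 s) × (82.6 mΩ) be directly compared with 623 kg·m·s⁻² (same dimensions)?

No

Expand each in SI base units:
  (8.9 s) × (82.6 mΩ):  [s] · [kg·m²·s⁻³·A⁻²] = kg·m²·s⁻²·A⁻²
  623 kg·m·s⁻²:  kg·m·s⁻²
kg·m²·s⁻²·A⁻² ≠ kg·m·s⁻², so they cannot be added.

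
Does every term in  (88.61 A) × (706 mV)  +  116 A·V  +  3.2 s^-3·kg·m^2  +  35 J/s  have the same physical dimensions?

Yes

Expand each in SI base units:
  (88.61 A) × (706 mV):  [A] · [kg·m²·s⁻³·A⁻¹] = kg·m²·s⁻³
  116 A·V:  V·A = J·C⁻¹·A = kg·m²·s⁻³
  3.2 s^-3·kg·m^2:  kg·m²·s⁻³
  35 J/s:  J·s⁻¹ = N·m·s⁻¹ = kg·m²·s⁻³
Every term reduces to kg·m²·s⁻³.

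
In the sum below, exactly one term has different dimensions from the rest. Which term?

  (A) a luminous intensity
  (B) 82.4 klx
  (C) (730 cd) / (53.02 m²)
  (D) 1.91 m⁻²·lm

Expand each in SI base units:
  (A) [luminous intensity] = cd
  (B) lx = lm·m⁻² = m⁻²·cd
  (C) [cd] / [m²] = m⁻²·cd
  (D) lm·m⁻² = cd·m⁻² = m⁻²·cd
All reduce to m⁻²·cd except (A), which is cd.

(A)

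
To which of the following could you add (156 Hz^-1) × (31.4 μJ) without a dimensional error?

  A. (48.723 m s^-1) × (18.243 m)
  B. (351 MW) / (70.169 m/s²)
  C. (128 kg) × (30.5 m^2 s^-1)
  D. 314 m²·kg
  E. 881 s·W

Reference: [s] · [kg·m²·s⁻²] = kg·m²·s⁻¹.
Each option:
  A. [m·s⁻¹] · [m] = m²·s⁻¹
  B. [kg·m²·s⁻³] / [m·s⁻²] = kg·m·s⁻¹
  C. [kg] · [m²·s⁻¹] = kg·m²·s⁻¹  ← same
  D. kg·m²
  E. W·s = J·s⁻¹·s = kg·m²·s⁻²
Only C. matches kg·m²·s⁻¹.

C.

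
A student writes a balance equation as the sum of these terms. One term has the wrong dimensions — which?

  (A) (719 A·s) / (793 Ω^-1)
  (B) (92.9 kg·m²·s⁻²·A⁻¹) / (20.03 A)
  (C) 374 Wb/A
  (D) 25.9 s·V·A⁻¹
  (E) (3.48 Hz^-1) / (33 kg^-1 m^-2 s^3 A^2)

(A)

Work out the base dimensions of each:
  (A) [s·A] / [kg⁻¹·m⁻²·s³·A²] = kg·m²·s⁻²·A⁻¹
  (B) [kg·m²·s⁻²·A⁻¹] / [A] = kg·m²·s⁻²·A⁻²
  (C) Wb·A⁻¹ = V·s·A⁻¹ = kg·m²·s⁻²·A⁻²
  (D) V·s·A⁻¹ = J·C⁻¹·s·A⁻¹ = kg·m²·s⁻²·A⁻²
  (E) [s] / [kg⁻¹·m⁻²·s³·A²] = kg·m²·s⁻²·A⁻²
All reduce to kg·m²·s⁻²·A⁻² except (A), which is kg·m²·s⁻²·A⁻¹.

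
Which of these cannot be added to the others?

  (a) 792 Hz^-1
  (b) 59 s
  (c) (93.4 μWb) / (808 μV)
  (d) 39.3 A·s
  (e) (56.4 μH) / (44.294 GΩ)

In SI base units:
  (a) Hz⁻¹ = (s⁻¹)⁻¹ = s
  (b) s
  (c) [kg·m²·s⁻²·A⁻¹] / [kg·m²·s⁻³·A⁻¹] = s
  (d) A·s = s·A
  (e) [kg·m²·s⁻²·A⁻²] / [kg·m²·s⁻³·A⁻²] = s
All reduce to s except (d), which is s·A.

(d)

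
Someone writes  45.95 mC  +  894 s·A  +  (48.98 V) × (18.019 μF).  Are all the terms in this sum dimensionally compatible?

Yes

Dimensions:
  45.95 mC:  C = s·A
  894 s·A:  A·s = s·A
  (48.98 V) × (18.019 μF):  [kg·m²·s⁻³·A⁻¹] · [kg⁻¹·m⁻²·s⁴·A²] = s·A
Every term reduces to s·A.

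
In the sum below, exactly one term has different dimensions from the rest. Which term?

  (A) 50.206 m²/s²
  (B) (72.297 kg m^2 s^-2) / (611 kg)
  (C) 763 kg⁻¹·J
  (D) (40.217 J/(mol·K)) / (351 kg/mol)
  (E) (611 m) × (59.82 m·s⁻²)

Work out the base dimensions of each:
  (A) m²·s⁻²
  (B) [kg·m²·s⁻²] / [kg] = m²·s⁻²
  (C) J·kg⁻¹ = N·m·kg⁻¹ = m²·s⁻²
  (D) [kg·m²·s⁻²·K⁻¹·mol⁻¹] / [kg·mol⁻¹] = m²·s⁻²·K⁻¹
  (E) [m] · [m·s⁻²] = m²·s⁻²
All reduce to m²·s⁻² except (D), which is m²·s⁻²·K⁻¹.

(D)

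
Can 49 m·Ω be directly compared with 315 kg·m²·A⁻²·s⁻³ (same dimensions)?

No

Work out the base dimensions of each:
  49 m·Ω:  Ω·m = V·A⁻¹·m = kg·m³·s⁻³·A⁻²
  315 kg·m²·A⁻²·s⁻³:  kg·m²·s⁻³·A⁻²
kg·m³·s⁻³·A⁻² ≠ kg·m²·s⁻³·A⁻², so they cannot be added.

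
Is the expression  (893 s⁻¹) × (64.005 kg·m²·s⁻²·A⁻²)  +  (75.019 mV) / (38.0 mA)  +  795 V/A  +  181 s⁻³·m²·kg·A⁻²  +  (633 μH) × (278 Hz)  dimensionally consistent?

Yes

Reduce each to base SI dimensions:
  (893 s⁻¹) × (64.005 kg·m²·s⁻²·A⁻²):  [s⁻¹] · [kg·m²·s⁻²·A⁻²] = kg·m²·s⁻³·A⁻²
  (75.019 mV) / (38.0 mA):  [kg·m²·s⁻³·A⁻¹] / [A] = kg·m²·s⁻³·A⁻²
  795 V/A:  V·A⁻¹ = J·C⁻¹·A⁻¹ = kg·m²·s⁻³·A⁻²
  181 s⁻³·m²·kg·A⁻²:  kg·m²·s⁻³·A⁻²
  (633 μH) × (278 Hz):  [kg·m²·s⁻²·A⁻²] · [s⁻¹] = kg·m²·s⁻³·A⁻²
Every term reduces to kg·m²·s⁻³·A⁻².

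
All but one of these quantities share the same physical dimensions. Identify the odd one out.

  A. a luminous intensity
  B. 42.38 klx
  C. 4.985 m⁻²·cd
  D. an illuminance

A.

Reduce each to base SI dimensions:
  A. [luminous intensity] = cd
  B. lx = lm·m⁻² = m⁻²·cd
  C. cd·m⁻² = m⁻²·cd
  D. [illuminance] = m⁻²·cd
All reduce to m⁻²·cd except A., which is cd.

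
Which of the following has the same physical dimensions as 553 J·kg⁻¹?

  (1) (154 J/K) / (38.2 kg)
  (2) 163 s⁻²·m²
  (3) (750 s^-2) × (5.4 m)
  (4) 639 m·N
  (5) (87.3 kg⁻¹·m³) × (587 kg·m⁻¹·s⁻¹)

(2)

Reference: J·kg⁻¹ = N·m·kg⁻¹ = m²·s⁻².
Each option:
  (1) [kg·m²·s⁻²·K⁻¹] / [kg] = m²·s⁻²·K⁻¹
  (2) m²·s⁻²  ← same
  (3) [s⁻²] · [m] = m·s⁻²
  (4) N·m = kg·m·s⁻²·m = kg·m²·s⁻²
  (5) [kg⁻¹·m³] · [kg·m⁻¹·s⁻¹] = m²·s⁻¹
Only (2) matches m²·s⁻².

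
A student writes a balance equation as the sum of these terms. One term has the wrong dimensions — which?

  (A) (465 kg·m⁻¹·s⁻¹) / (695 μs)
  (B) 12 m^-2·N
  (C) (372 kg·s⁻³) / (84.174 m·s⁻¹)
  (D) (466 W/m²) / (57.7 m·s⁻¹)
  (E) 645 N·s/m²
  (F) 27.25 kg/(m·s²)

Reduce each to base SI dimensions:
  (A) [kg·m⁻¹·s⁻¹] / [s] = kg·m⁻¹·s⁻²
  (B) N·m⁻² = kg·m·s⁻²·m⁻² = kg·m⁻¹·s⁻²
  (C) [kg·s⁻³] / [m·s⁻¹] = kg·m⁻¹·s⁻²
  (D) [kg·s⁻³] / [m·s⁻¹] = kg·m⁻¹·s⁻²
  (E) N·s·m⁻² = kg·m·s⁻²·s·m⁻² = kg·m⁻¹·s⁻¹
  (F) kg·m⁻¹·s⁻²
All reduce to kg·m⁻¹·s⁻² except (E), which is kg·m⁻¹·s⁻¹.

(E)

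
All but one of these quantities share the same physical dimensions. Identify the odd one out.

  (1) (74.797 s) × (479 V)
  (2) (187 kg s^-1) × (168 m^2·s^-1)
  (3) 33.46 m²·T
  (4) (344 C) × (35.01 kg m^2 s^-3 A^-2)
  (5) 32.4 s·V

Reduce each to base SI dimensions:
  (1) [s] · [kg·m²·s⁻³·A⁻¹] = kg·m²·s⁻²·A⁻¹
  (2) [kg·s⁻¹] · [m²·s⁻¹] = kg·m²·s⁻²
  (3) T·m² = Wb·m⁻²·m² = kg·m²·s⁻²·A⁻¹
  (4) [s·A] · [kg·m²·s⁻³·A⁻²] = kg·m²·s⁻²·A⁻¹
  (5) V·s = J·C⁻¹·s = kg·m²·s⁻²·A⁻¹
All reduce to kg·m²·s⁻²·A⁻¹ except (2), which is kg·m²·s⁻².

(2)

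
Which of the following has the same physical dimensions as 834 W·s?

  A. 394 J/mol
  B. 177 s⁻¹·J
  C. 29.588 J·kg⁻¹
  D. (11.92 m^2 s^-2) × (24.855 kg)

D.

Reference: W·s = J·s⁻¹·s = kg·m²·s⁻².
Each option:
  A. J·mol⁻¹ = N·m·mol⁻¹ = kg·m²·s⁻²·mol⁻¹
  B. J·s⁻¹ = N·m·s⁻¹ = kg·m²·s⁻³
  C. J·kg⁻¹ = N·m·kg⁻¹ = m²·s⁻²
  D. [m²·s⁻²] · [kg] = kg·m²·s⁻²  ← same
Only D. matches kg·m²·s⁻².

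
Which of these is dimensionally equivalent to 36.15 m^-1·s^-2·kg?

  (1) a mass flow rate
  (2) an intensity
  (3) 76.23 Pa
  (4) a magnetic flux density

Reference: kg·m⁻¹·s⁻².
Each option:
  (1) [mass flow rate] = kg·s⁻¹
  (2) [intensity] = kg·s⁻³
  (3) Pa = N·m⁻² = kg·m⁻¹·s⁻²  ← same
  (4) [magnetic flux density] = kg·s⁻²·A⁻¹
Only (3) matches kg·m⁻¹·s⁻².

(3)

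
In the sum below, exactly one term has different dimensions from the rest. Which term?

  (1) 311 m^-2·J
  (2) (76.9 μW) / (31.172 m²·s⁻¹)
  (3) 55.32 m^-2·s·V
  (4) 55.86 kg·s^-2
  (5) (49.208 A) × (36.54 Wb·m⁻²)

(3)

Expand each in SI base units:
  (1) J·m⁻² = N·m·m⁻² = kg·s⁻²
  (2) [kg·m²·s⁻³] / [m²·s⁻¹] = kg·s⁻²
  (3) V·s·m⁻² = J·C⁻¹·s·m⁻² = kg·s⁻²·A⁻¹
  (4) kg·s⁻²
  (5) [A] · [kg·s⁻²·A⁻¹] = kg·s⁻²
All reduce to kg·s⁻² except (3), which is kg·s⁻²·A⁻¹.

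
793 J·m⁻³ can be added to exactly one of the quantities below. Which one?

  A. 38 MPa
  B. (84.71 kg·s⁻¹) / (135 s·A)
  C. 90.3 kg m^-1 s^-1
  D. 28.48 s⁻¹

Reference: J·m⁻³ = N·m·m⁻³ = kg·m⁻¹·s⁻².
Each option:
  A. Pa = N·m⁻² = kg·m⁻¹·s⁻²  ← same
  B. [kg·s⁻¹] / [s·A] = kg·s⁻²·A⁻¹
  C. kg·m⁻¹·s⁻¹
  D. s⁻¹
Only A. matches kg·m⁻¹·s⁻².

A.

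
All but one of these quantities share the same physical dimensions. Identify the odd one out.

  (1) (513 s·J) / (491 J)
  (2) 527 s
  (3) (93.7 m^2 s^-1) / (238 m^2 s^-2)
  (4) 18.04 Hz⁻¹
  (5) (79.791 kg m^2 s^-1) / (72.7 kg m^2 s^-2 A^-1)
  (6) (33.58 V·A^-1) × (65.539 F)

Expand each in SI base units:
  (1) [kg·m²·s⁻¹] / [kg·m²·s⁻²] = s
  (2) s
  (3) [m²·s⁻¹] / [m²·s⁻²] = s
  (4) Hz⁻¹ = (s⁻¹)⁻¹ = s
  (5) [kg·m²·s⁻¹] / [kg·m²·s⁻²·A⁻¹] = s·A
  (6) [kg·m²·s⁻³·A⁻²] · [kg⁻¹·m⁻²·s⁴·A²] = s
All reduce to s except (5), which is s·A.

(5)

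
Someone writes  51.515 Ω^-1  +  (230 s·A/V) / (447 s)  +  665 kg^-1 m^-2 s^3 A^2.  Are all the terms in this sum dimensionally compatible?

Work out the base dimensions of each:
  51.515 Ω^-1:  Ω⁻¹ = (V·A⁻¹)⁻¹ = kg⁻¹·m⁻²·s³·A²
  (230 s·A/V) / (447 s):  [kg⁻¹·m⁻²·s⁴·A²] / [s] = kg⁻¹·m⁻²·s³·A²
  665 kg^-1 m^-2 s^3 A^2:  kg⁻¹·m⁻²·s³·A²
Every term reduces to kg⁻¹·m⁻²·s³·A².

Yes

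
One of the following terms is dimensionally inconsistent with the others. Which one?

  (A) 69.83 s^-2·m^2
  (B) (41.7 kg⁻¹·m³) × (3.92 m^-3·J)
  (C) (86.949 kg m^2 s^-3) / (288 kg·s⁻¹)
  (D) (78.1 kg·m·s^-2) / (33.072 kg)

(D)

Dimensions:
  (A) m²·s⁻²
  (B) [kg⁻¹·m³] · [kg·m⁻¹·s⁻²] = m²·s⁻²
  (C) [kg·m²·s⁻³] / [kg·s⁻¹] = m²·s⁻²
  (D) [kg·m·s⁻²] / [kg] = m·s⁻²
All reduce to m²·s⁻² except (D), which is m·s⁻².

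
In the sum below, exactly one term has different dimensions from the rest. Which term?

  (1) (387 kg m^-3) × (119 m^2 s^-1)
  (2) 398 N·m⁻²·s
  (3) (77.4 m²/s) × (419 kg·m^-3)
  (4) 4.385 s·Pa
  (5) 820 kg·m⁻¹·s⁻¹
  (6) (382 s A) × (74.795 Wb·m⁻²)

Expand each in SI base units:
  (1) [kg·m⁻³] · [m²·s⁻¹] = kg·m⁻¹·s⁻¹
  (2) N·s·m⁻² = kg·m·s⁻²·s·m⁻² = kg·m⁻¹·s⁻¹
  (3) [m²·s⁻¹] · [kg·m⁻³] = kg·m⁻¹·s⁻¹
  (4) Pa·s = N·m⁻²·s = kg·m⁻¹·s⁻¹
  (5) kg·m⁻¹·s⁻¹
  (6) [s·A] · [kg·s⁻²·A⁻¹] = kg·s⁻¹
All reduce to kg·m⁻¹·s⁻¹ except (6), which is kg·s⁻¹.

(6)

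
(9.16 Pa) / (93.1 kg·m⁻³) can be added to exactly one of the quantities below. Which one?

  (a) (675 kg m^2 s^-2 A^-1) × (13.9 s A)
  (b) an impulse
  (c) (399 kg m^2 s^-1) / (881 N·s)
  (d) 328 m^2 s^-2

(d)

Reference: [kg·m⁻¹·s⁻²] / [kg·m⁻³] = m²·s⁻².
Each option:
  (a) [kg·m²·s⁻²·A⁻¹] · [s·A] = kg·m²·s⁻¹
  (b) [impulse] = kg·m·s⁻¹
  (c) [kg·m²·s⁻¹] / [kg·m·s⁻¹] = m
  (d) m²·s⁻²  ← same
Only (d) matches m²·s⁻².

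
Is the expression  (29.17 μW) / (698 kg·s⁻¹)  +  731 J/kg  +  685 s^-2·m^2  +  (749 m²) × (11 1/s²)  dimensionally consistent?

Work out the base dimensions of each:
  (29.17 μW) / (698 kg·s⁻¹):  [kg·m²·s⁻³] / [kg·s⁻¹] = m²·s⁻²
  731 J/kg:  J·kg⁻¹ = N·m·kg⁻¹ = m²·s⁻²
  685 s^-2·m^2:  m²·s⁻²
  (749 m²) × (11 1/s²):  [m²] · [s⁻²] = m²·s⁻²
Every term reduces to m²·s⁻².

Yes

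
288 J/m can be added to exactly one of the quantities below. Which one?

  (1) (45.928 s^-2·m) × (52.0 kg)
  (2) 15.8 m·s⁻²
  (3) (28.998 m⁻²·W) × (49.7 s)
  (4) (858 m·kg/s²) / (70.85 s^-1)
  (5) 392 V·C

Reference: J·m⁻¹ = N·m·m⁻¹ = kg·m·s⁻².
Each option:
  (1) [m·s⁻²] · [kg] = kg·m·s⁻²  ← same
  (2) m·s⁻²
  (3) [kg·s⁻³] · [s] = kg·s⁻²
  (4) [kg·m·s⁻²] / [s⁻¹] = kg·m·s⁻¹
  (5) C·V = s·A·J·C⁻¹ = kg·m²·s⁻²
Only (1) matches kg·m·s⁻².

(1)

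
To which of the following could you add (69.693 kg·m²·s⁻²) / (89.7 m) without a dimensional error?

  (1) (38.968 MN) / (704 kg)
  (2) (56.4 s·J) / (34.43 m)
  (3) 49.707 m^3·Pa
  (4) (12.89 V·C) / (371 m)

Reference: [kg·m²·s⁻²] / [m] = kg·m·s⁻².
Each option:
  (1) [kg·m·s⁻²] / [kg] = m·s⁻²
  (2) [kg·m²·s⁻¹] / [m] = kg·m·s⁻¹
  (3) Pa·m³ = N·m⁻²·m³ = kg·m²·s⁻²
  (4) [kg·m²·s⁻²] / [m] = kg·m·s⁻²  ← same
Only (4) matches kg·m·s⁻².

(4)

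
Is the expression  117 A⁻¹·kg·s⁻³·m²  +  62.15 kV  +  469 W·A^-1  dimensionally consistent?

Yes

Reduce each to base SI dimensions:
  117 A⁻¹·kg·s⁻³·m²:  kg·m²·s⁻³·A⁻¹
  62.15 kV:  V = J·C⁻¹ = kg·m²·s⁻³·A⁻¹
  469 W·A^-1:  W·A⁻¹ = J·s⁻¹·A⁻¹ = kg·m²·s⁻³·A⁻¹
Every term reduces to kg·m²·s⁻³·A⁻¹.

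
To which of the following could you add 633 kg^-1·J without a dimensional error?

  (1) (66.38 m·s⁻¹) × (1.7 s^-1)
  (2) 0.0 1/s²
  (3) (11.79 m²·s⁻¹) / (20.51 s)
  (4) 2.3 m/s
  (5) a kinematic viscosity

(3)

Reference: J·kg⁻¹ = N·m·kg⁻¹ = m²·s⁻².
Each option:
  (1) [m·s⁻¹] · [s⁻¹] = m·s⁻²
  (2) s⁻²
  (3) [m²·s⁻¹] / [s] = m²·s⁻²  ← same
  (4) m·s⁻¹
  (5) [kinematic viscosity] = m²·s⁻¹
Only (3) matches m²·s⁻².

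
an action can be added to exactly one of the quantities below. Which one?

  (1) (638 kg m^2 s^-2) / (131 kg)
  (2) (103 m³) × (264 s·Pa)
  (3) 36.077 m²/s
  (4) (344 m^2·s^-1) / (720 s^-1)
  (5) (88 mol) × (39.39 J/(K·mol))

Reference: [action] = kg·m²·s⁻¹.
Each option:
  (1) [kg·m²·s⁻²] / [kg] = m²·s⁻²
  (2) [m³] · [kg·m⁻¹·s⁻¹] = kg·m²·s⁻¹  ← same
  (3) m²·s⁻¹
  (4) [m²·s⁻¹] / [s⁻¹] = m²
  (5) [mol] · [kg·m²·s⁻²·K⁻¹·mol⁻¹] = kg·m²·s⁻²·K⁻¹
Only (2) matches kg·m²·s⁻¹.

(2)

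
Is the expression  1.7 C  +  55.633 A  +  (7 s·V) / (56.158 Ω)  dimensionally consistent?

Work out the base dimensions of each:
  1.7 C:  C = s·A
  55.633 A:  A
  (7 s·V) / (56.158 Ω):  [kg·m²·s⁻²·A⁻¹] / [kg·m²·s⁻³·A⁻²] = s·A
The terms do not share a single dimension (A vs s·A).

No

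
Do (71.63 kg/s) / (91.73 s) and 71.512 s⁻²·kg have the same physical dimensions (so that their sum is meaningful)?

Yes

Dimensions:
  (71.63 kg/s) / (91.73 s):  [kg·s⁻¹] / [s] = kg·s⁻²
  71.512 s⁻²·kg:  kg·s⁻²
Both are kg·s⁻², so they have the same dimensions and can be added.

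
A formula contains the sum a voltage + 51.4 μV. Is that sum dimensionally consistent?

Reduce each to base SI dimensions:
  a voltage:  [voltage] = kg·m²·s⁻³·A⁻¹
  51.4 μV:  V = J·C⁻¹ = kg·m²·s⁻³·A⁻¹
Both are kg·m²·s⁻³·A⁻¹, so they have the same dimensions and can be added.

Yes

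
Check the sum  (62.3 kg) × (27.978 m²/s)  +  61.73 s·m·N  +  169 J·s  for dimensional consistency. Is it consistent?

Yes

In SI base units:
  (62.3 kg) × (27.978 m²/s):  [kg] · [m²·s⁻¹] = kg·m²·s⁻¹
  61.73 s·m·N:  N·m·s = kg·m·s⁻²·m·s = kg·m²·s⁻¹
  169 J·s:  J·s = N·m·s = kg·m²·s⁻¹
Every term reduces to kg·m²·s⁻¹.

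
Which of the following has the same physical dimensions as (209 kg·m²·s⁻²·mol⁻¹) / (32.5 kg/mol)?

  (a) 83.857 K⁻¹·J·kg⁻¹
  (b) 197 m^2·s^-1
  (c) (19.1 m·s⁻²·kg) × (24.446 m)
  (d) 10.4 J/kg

Reference: [kg·m²·s⁻²·mol⁻¹] / [kg·mol⁻¹] = m²·s⁻².
Each option:
  (a) J·kg⁻¹·K⁻¹ = N·m·kg⁻¹·K⁻¹ = m²·s⁻²·K⁻¹
  (b) m²·s⁻¹
  (c) [kg·m·s⁻²] · [m] = kg·m²·s⁻²
  (d) J·kg⁻¹ = N·m·kg⁻¹ = m²·s⁻²  ← same
Only (d) matches m²·s⁻².

(d)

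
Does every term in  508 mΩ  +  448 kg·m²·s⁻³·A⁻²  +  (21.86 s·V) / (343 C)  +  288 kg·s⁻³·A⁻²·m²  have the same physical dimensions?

Yes

Expand each in SI base units:
  508 mΩ:  Ω = V·A⁻¹ = kg·m²·s⁻³·A⁻²
  448 kg·m²·s⁻³·A⁻²:  kg·m²·s⁻³·A⁻²
  (21.86 s·V) / (343 C):  [kg·m²·s⁻²·A⁻¹] / [s·A] = kg·m²·s⁻³·A⁻²
  288 kg·s⁻³·A⁻²·m²:  kg·m²·s⁻³·A⁻²
Every term reduces to kg·m²·s⁻³·A⁻².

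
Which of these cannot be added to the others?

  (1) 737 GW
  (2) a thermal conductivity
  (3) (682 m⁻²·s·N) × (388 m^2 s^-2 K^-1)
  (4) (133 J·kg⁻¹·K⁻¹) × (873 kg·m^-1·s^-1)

Expand each in SI base units:
  (1) W = J·s⁻¹ = kg·m²·s⁻³
  (2) [thermal conductivity] = kg·m·s⁻³·K⁻¹
  (3) [kg·m⁻¹·s⁻¹] · [m²·s⁻²·K⁻¹] = kg·m·s⁻³·K⁻¹
  (4) [m²·s⁻²·K⁻¹] · [kg·m⁻¹·s⁻¹] = kg·m·s⁻³·K⁻¹
All reduce to kg·m·s⁻³·K⁻¹ except (1), which is kg·m²·s⁻³.

(1)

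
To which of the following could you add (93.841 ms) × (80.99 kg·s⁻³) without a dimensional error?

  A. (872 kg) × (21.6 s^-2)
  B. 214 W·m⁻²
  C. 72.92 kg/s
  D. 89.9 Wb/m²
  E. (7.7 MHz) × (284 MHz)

Reference: [s] · [kg·s⁻³] = kg·s⁻².
Each option:
  A. [kg] · [s⁻²] = kg·s⁻²  ← same
  B. W·m⁻² = J·s⁻¹·m⁻² = kg·s⁻³
  C. kg·s⁻¹
  D. Wb·m⁻² = V·s·m⁻² = kg·s⁻²·A⁻¹
  E. [s⁻¹] · [s⁻¹] = s⁻²
Only A. matches kg·s⁻².

A.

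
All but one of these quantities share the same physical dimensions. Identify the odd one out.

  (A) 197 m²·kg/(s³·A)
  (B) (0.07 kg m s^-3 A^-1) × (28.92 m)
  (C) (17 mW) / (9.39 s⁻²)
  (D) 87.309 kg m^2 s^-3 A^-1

(C)

Dimensions:
  (A) kg·m²·s⁻³·A⁻¹
  (B) [kg·m·s⁻³·A⁻¹] · [m] = kg·m²·s⁻³·A⁻¹
  (C) [kg·m²·s⁻³] / [s⁻²] = kg·m²·s⁻¹
  (D) kg·m²·s⁻³·A⁻¹
All reduce to kg·m²·s⁻³·A⁻¹ except (C), which is kg·m²·s⁻¹.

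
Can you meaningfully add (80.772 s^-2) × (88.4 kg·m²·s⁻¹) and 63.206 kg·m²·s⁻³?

Yes

In SI base units:
  (80.772 s^-2) × (88.4 kg·m²·s⁻¹):  [s⁻²] · [kg·m²·s⁻¹] = kg·m²·s⁻³
  63.206 kg·m²·s⁻³:  kg·m²·s⁻³
Both are kg·m²·s⁻³, so they have the same dimensions and can be added.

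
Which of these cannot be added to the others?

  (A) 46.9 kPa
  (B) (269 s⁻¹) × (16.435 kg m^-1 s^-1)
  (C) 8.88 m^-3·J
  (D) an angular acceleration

(D)

In SI base units:
  (A) Pa = N·m⁻² = kg·m⁻¹·s⁻²
  (B) [s⁻¹] · [kg·m⁻¹·s⁻¹] = kg·m⁻¹·s⁻²
  (C) J·m⁻³ = N·m·m⁻³ = kg·m⁻¹·s⁻²
  (D) [angular acceleration] = s⁻²
All reduce to kg·m⁻¹·s⁻² except (D), which is s⁻².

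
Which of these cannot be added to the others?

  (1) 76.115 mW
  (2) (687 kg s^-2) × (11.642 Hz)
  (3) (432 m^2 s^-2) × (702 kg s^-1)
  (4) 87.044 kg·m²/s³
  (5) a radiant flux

Expand each in SI base units:
  (1) W = J·s⁻¹ = kg·m²·s⁻³
  (2) [kg·s⁻²] · [s⁻¹] = kg·s⁻³
  (3) [m²·s⁻²] · [kg·s⁻¹] = kg·m²·s⁻³
  (4) kg·m²·s⁻³
  (5) [radiant flux] = kg·m²·s⁻³
All reduce to kg·m²·s⁻³ except (2), which is kg·s⁻³.

(2)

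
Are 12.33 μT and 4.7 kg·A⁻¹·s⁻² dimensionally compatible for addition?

Work out the base dimensions of each:
  12.33 μT:  T = Wb·m⁻² = kg·s⁻²·A⁻¹
  4.7 kg·A⁻¹·s⁻²:  kg·s⁻²·A⁻¹
Both are kg·s⁻²·A⁻¹, so they have the same dimensions and can be added.

Yes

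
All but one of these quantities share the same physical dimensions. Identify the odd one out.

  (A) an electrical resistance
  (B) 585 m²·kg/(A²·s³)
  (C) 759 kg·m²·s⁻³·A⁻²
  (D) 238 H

Expand each in SI base units:
  (A) [electrical resistance] = kg·m²·s⁻³·A⁻²
  (B) kg·m²·s⁻³·A⁻²
  (C) kg·m²·s⁻³·A⁻²
  (D) H = V·s·A⁻¹ = kg·m²·s⁻²·A⁻²
All reduce to kg·m²·s⁻³·A⁻² except (D), which is kg·m²·s⁻²·A⁻².

(D)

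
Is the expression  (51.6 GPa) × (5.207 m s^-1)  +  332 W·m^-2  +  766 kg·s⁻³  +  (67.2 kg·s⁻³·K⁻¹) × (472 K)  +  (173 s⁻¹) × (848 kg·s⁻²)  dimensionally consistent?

Yes

Reduce each to base SI dimensions:
  (51.6 GPa) × (5.207 m s^-1):  [kg·m⁻¹·s⁻²] · [m·s⁻¹] = kg·s⁻³
  332 W·m^-2:  W·m⁻² = J·s⁻¹·m⁻² = kg·s⁻³
  766 kg·s⁻³:  kg·s⁻³
  (67.2 kg·s⁻³·K⁻¹) × (472 K):  [kg·s⁻³·K⁻¹] · [K] = kg·s⁻³
  (173 s⁻¹) × (848 kg·s⁻²):  [s⁻¹] · [kg·s⁻²] = kg·s⁻³
Every term reduces to kg·s⁻³.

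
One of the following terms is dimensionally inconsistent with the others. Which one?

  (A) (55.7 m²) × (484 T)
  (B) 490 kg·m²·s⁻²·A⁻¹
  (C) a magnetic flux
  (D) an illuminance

Work out the base dimensions of each:
  (A) [m²] · [kg·s⁻²·A⁻¹] = kg·m²·s⁻²·A⁻¹
  (B) kg·m²·s⁻²·A⁻¹
  (C) [magnetic flux] = kg·m²·s⁻²·A⁻¹
  (D) [illuminance] = m⁻²·cd
All reduce to kg·m²·s⁻²·A⁻¹ except (D), which is m⁻²·cd.

(D)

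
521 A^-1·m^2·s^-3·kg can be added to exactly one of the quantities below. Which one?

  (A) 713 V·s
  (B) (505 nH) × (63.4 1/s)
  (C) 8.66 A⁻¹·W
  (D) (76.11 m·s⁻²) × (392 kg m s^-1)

(C)

Reference: kg·m²·s⁻³·A⁻¹.
Each option:
  (A) V·s = J·C⁻¹·s = kg·m²·s⁻²·A⁻¹
  (B) [kg·m²·s⁻²·A⁻²] · [s⁻¹] = kg·m²·s⁻³·A⁻²
  (C) W·A⁻¹ = J·s⁻¹·A⁻¹ = kg·m²·s⁻³·A⁻¹  ← same
  (D) [m·s⁻²] · [kg·m·s⁻¹] = kg·m²·s⁻³
Only (C) matches kg·m²·s⁻³·A⁻¹.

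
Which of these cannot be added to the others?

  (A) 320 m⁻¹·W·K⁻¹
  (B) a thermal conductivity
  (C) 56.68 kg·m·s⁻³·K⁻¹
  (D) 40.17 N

Work out the base dimensions of each:
  (A) W·m⁻¹·K⁻¹ = J·s⁻¹·m⁻¹·K⁻¹ = kg·m·s⁻³·K⁻¹
  (B) [thermal conductivity] = kg·m·s⁻³·K⁻¹
  (C) kg·m·s⁻³·K⁻¹
  (D) N = kg·m·s⁻²
All reduce to kg·m·s⁻³·K⁻¹ except (D), which is kg·m·s⁻².

(D)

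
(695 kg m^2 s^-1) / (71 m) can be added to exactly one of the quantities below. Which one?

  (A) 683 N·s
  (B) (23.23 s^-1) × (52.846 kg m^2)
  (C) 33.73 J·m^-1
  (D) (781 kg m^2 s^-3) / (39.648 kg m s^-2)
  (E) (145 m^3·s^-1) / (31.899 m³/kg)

(A)

Reference: [kg·m²·s⁻¹] / [m] = kg·m·s⁻¹.
Each option:
  (A) N·s = kg·m·s⁻²·s = kg·m·s⁻¹  ← same
  (B) [s⁻¹] · [kg·m²] = kg·m²·s⁻¹
  (C) J·m⁻¹ = N·m·m⁻¹ = kg·m·s⁻²
  (D) [kg·m²·s⁻³] / [kg·m·s⁻²] = m·s⁻¹
  (E) [m³·s⁻¹] / [kg⁻¹·m³] = kg·s⁻¹
Only (A) matches kg·m·s⁻¹.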